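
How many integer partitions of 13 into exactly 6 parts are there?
p(13, 6 parts) = 14

Partitions of n into exactly k parts ↔ partitions of n − k into at most k parts (subtract 1 from each part). For n = 13, k = 6, the partitions are: 8+1+1+1+1+1, 7+2+1+1+1+1, 6+3+1+1+1+1, 6+2+2+1+1+1, 5+4+1+1+1+1, 5+3+2+1+1+1, 5+2+2+2+1+1, 4+4+2+1+1+1, 4+3+3+1+1+1, 4+3+2+2+1+1, 4+2+2+2+2+1, 3+3+3+2+1+1, 3+3+2+2+2+1, 3+2+2+2+2+2. Count = 14.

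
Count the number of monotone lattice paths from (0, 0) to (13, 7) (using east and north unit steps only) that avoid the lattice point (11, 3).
Number of paths = 72060

Total paths from (0, 0) to (13, 7): C(20, 13) = 77520. Paths through (11, 3): (paths (0, 0) → (11, 3)) × (paths (11, 3) → (13, 7)) = C(14, 11) · C(6, 2) = 364 · 15 = 5460. Avoidance count = 77520 − 5460 = 72060.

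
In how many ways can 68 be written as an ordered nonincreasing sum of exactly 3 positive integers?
p(68, 3 parts) = 385

Partitions of n into exactly k parts are in bijection with partitions of n − k into at most k parts (subtract 1 from each part). So p(68, exactly 3) = p(65, parts ≤ 3). Computing via the recurrence p(m, j) = p(m, j−1) + p(m−j, j) gives 385.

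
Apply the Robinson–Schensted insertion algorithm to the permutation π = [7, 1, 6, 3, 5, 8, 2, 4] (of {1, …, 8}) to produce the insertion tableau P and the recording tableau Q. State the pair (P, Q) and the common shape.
P = [1, 2, 4, 8] / [3, 5] / [6] / [7];  Q = [1, 3, 5, 6] / [2, 8] / [4] / [7];  common shape = (4, 2, 1, 1)

Row-insert the values π_1, π_2, … into P one at a time, bumping the leftmost entry strictly greater than the inserted value down to the next row. The recording tableau Q records, in position (i, j), the step at which that cell was added to P.
  Insert 7 (step 1): P = [7];  Q = [1]
  Insert 1 (step 2): P = [1] / [7];  Q = [1] / [2]
  Insert 6 (step 3): P = [1, 6] / [7];  Q = [1, 3] / [2]
  Insert 3 (step 4): P = [1, 3] / [6] / [7];  Q = [1, 3] / [2] / [4]
  Insert 5 (step 5): P = [1, 3, 5] / [6] / [7];  Q = [1, 3, 5] / [2] / [4]
  Insert 8 (step 6): P = [1, 3, 5, 8] / [6] / [7];  Q = [1, 3, 5, 6] / [2] / [4]
  Insert 2 (step 7): P = [1, 2, 5, 8] / [3] / [6] / [7];  Q = [1, 3, 5, 6] / [2] / [4] / [7]
  Insert 4 (step 8): P = [1, 2, 4, 8] / [3, 5] / [6] / [7];  Q = [1, 3, 5, 6] / [2, 8] / [4] / [7]
Final shape: (4, 2, 1, 1).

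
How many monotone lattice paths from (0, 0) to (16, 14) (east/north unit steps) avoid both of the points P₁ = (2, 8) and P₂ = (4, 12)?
Number of paths = 143574280

Inclusion–exclusion. Total paths: C(30, 16) = 145422675. Through P₁: C(10, 2)·C(20, 14) = 1744200. Through P₂: C(16, 4)·C(14, 12) = 165620. Since P₁ is strictly southwest of P₂, a monotone path through both must visit P₁ then P₂; paths through both = C(10, 2)·C(6, 2)·C(14, 12) = 61425. Avoid both = 145422675 − 1744200 − 165620 + 61425 = 143574280.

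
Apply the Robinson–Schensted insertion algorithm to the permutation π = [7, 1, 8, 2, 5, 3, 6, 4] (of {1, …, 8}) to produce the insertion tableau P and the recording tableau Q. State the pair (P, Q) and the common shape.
P = [1, 2, 3, 4] / [5, 6] / [7, 8];  Q = [1, 3, 5, 7] / [2, 4] / [6, 8];  common shape = (4, 2, 2)

Row-insert the values π_1, π_2, … into P one at a time, bumping the leftmost entry strictly greater than the inserted value down to the next row. The recording tableau Q records, in position (i, j), the step at which that cell was added to P.
  Insert 7 (step 1): P = [7];  Q = [1]
  Insert 1 (step 2): P = [1] / [7];  Q = [1] / [2]
  Insert 8 (step 3): P = [1, 8] / [7];  Q = [1, 3] / [2]
  Insert 2 (step 4): P = [1, 2] / [7, 8];  Q = [1, 3] / [2, 4]
  Insert 5 (step 5): P = [1, 2, 5] / [7, 8];  Q = [1, 3, 5] / [2, 4]
  Insert 3 (step 6): P = [1, 2, 3] / [5, 8] / [7];  Q = [1, 3, 5] / [2, 4] / [6]
  Insert 6 (step 7): P = [1, 2, 3, 6] / [5, 8] / [7];  Q = [1, 3, 5, 7] / [2, 4] / [6]
  Insert 4 (step 8): P = [1, 2, 3, 4] / [5, 6] / [7, 8];  Q = [1, 3, 5, 7] / [2, 4] / [6, 8]
Final shape: (4, 2, 2).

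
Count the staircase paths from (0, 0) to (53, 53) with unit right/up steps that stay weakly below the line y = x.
C_53 = 116157871455782434250553845880

These NE paths below the diagonal are counted by the Catalan number C_n = (1/(n + 1)) · C(2n, n). For n = 53: C_53 = (1/54) · C(106, 53) = 6272525058612251449529907677520/54 = 116157871455782434250553845880.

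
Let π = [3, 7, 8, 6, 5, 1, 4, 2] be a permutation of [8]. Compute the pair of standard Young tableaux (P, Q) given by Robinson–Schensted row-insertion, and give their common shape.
P = [1, 2, 8] / [3, 4] / [5] / [6] / [7];  Q = [1, 2, 3] / [4, 7] / [5] / [6] / [8];  common shape = (3, 2, 1, 1, 1)

Row-insert the values π_1, π_2, … into P one at a time, bumping the leftmost entry strictly greater than the inserted value down to the next row. The recording tableau Q records, in position (i, j), the step at which that cell was added to P.
  Insert 3 (step 1): P = [3];  Q = [1]
  Insert 7 (step 2): P = [3, 7];  Q = [1, 2]
  Insert 8 (step 3): P = [3, 7, 8];  Q = [1, 2, 3]
  Insert 6 (step 4): P = [3, 6, 8] / [7];  Q = [1, 2, 3] / [4]
  Insert 5 (step 5): P = [3, 5, 8] / [6] / [7];  Q = [1, 2, 3] / [4] / [5]
  Insert 1 (step 6): P = [1, 5, 8] / [3] / [6] / [7];  Q = [1, 2, 3] / [4] / [5] / [6]
  Insert 4 (step 7): P = [1, 4, 8] / [3, 5] / [6] / [7];  Q = [1, 2, 3] / [4, 7] / [5] / [6]
  Insert 2 (step 8): P = [1, 2, 8] / [3, 4] / [5] / [6] / [7];  Q = [1, 2, 3] / [4, 7] / [5] / [6] / [8]
Final shape: (3, 2, 1, 1, 1).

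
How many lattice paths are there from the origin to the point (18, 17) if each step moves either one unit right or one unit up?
Number of paths = 4537567650

A monotone lattice path from (0, 0) to (18, 17) consists of 18 east steps and 17 north steps in some order, so it is determined by which 18 of the 35 steps are east. The count is C(35, 18) = 4537567650.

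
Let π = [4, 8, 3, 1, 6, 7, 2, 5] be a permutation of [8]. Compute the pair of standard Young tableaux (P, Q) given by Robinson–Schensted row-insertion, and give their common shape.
P = [1, 2, 5] / [3, 6, 7] / [4, 8];  Q = [1, 2, 6] / [3, 5, 8] / [4, 7];  common shape = (3, 3, 2)

Row-insert the values π_1, π_2, … into P one at a time, bumping the leftmost entry strictly greater than the inserted value down to the next row. The recording tableau Q records, in position (i, j), the step at which that cell was added to P.
  Insert 4 (step 1): P = [4];  Q = [1]
  Insert 8 (step 2): P = [4, 8];  Q = [1, 2]
  Insert 3 (step 3): P = [3, 8] / [4];  Q = [1, 2] / [3]
  Insert 1 (step 4): P = [1, 8] / [3] / [4];  Q = [1, 2] / [3] / [4]
  Insert 6 (step 5): P = [1, 6] / [3, 8] / [4];  Q = [1, 2] / [3, 5] / [4]
  Insert 7 (step 6): P = [1, 6, 7] / [3, 8] / [4];  Q = [1, 2, 6] / [3, 5] / [4]
  Insert 2 (step 7): P = [1, 2, 7] / [3, 6] / [4, 8];  Q = [1, 2, 6] / [3, 5] / [4, 7]
  Insert 5 (step 8): P = [1, 2, 5] / [3, 6, 7] / [4, 8];  Q = [1, 2, 6] / [3, 5, 8] / [4, 7]
Final shape: (3, 3, 2).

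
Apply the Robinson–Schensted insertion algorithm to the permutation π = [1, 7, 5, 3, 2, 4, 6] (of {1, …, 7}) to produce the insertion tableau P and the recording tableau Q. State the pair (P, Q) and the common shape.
P = [1, 2, 4, 6] / [3] / [5] / [7];  Q = [1, 2, 6, 7] / [3] / [4] / [5];  common shape = (4, 1, 1, 1)

Row-insert the values π_1, π_2, … into P one at a time, bumping the leftmost entry strictly greater than the inserted value down to the next row. The recording tableau Q records, in position (i, j), the step at which that cell was added to P.
  Insert 1 (step 1): P = [1];  Q = [1]
  Insert 7 (step 2): P = [1, 7];  Q = [1, 2]
  Insert 5 (step 3): P = [1, 5] / [7];  Q = [1, 2] / [3]
  Insert 3 (step 4): P = [1, 3] / [5] / [7];  Q = [1, 2] / [3] / [4]
  Insert 2 (step 5): P = [1, 2] / [3] / [5] / [7];  Q = [1, 2] / [3] / [4] / [5]
  Insert 4 (step 6): P = [1, 2, 4] / [3] / [5] / [7];  Q = [1, 2, 6] / [3] / [4] / [5]
  Insert 6 (step 7): P = [1, 2, 4, 6] / [3] / [5] / [7];  Q = [1, 2, 6, 7] / [3] / [4] / [5]
Final shape: (4, 1, 1, 1).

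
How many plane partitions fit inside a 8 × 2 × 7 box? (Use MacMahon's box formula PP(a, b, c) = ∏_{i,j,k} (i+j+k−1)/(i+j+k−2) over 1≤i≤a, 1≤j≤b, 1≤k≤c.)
PP(8, 2, 7) = 9202050

Evaluate the triple product over i = 1..8, j = 1..2, k = 1..7. The factors are (2/1) · (3/2) · (4/3) · (5/4) · (6/5) · (7/6) · (8/7) · (3/2) · … (112 factors total). The numerators and denominators telescope so the product is an integer; carrying out the multiplication exactly gives PP(8, 2, 7) = 9202050.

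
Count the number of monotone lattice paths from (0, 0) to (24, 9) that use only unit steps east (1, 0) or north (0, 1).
Number of paths = 38567100

A monotone lattice path from (0, 0) to (24, 9) consists of 24 east steps and 9 north steps in some order, so it is determined by which 24 of the 33 steps are east. The count is C(33, 24) = 38567100.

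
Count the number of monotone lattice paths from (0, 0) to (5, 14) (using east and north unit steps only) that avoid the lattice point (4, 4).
Number of paths = 10858

Total paths from (0, 0) to (5, 14): C(19, 5) = 11628. Paths through (4, 4): (paths (0, 0) → (4, 4)) × (paths (4, 4) → (5, 14)) = C(8, 4) · C(11, 1) = 70 · 11 = 770. Avoidance count = 11628 − 770 = 10858.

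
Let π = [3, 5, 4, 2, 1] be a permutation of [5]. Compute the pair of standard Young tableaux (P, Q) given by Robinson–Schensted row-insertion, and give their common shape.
P = [1, 4] / [2] / [3] / [5];  Q = [1, 2] / [3] / [4] / [5];  common shape = (2, 1, 1, 1)

Row-insert the values π_1, π_2, … into P one at a time, bumping the leftmost entry strictly greater than the inserted value down to the next row. The recording tableau Q records, in position (i, j), the step at which that cell was added to P.
  Insert 3 (step 1): P = [3];  Q = [1]
  Insert 5 (step 2): P = [3, 5];  Q = [1, 2]
  Insert 4 (step 3): P = [3, 4] / [5];  Q = [1, 2] / [3]
  Insert 2 (step 4): P = [2, 4] / [3] / [5];  Q = [1, 2] / [3] / [4]
  Insert 1 (step 5): P = [1, 4] / [2] / [3] / [5];  Q = [1, 2] / [3] / [4] / [5]
Final shape: (2, 1, 1, 1).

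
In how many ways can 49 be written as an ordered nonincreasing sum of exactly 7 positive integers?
p(49, 7 parts) = 8033

Partitions of n into exactly k parts are in bijection with partitions of n − k into at most k parts (subtract 1 from each part). So p(49, exactly 7) = p(42, parts ≤ 7). Computing via the recurrence p(m, j) = p(m, j−1) + p(m−j, j) gives 8033.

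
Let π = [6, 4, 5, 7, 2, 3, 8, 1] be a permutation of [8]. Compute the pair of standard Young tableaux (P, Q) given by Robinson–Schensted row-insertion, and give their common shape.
P = [1, 3, 7, 8] / [2, 5] / [4] / [6];  Q = [1, 3, 4, 7] / [2, 6] / [5] / [8];  common shape = (4, 2, 1, 1)

Row-insert the values π_1, π_2, … into P one at a time, bumping the leftmost entry strictly greater than the inserted value down to the next row. The recording tableau Q records, in position (i, j), the step at which that cell was added to P.
  Insert 6 (step 1): P = [6];  Q = [1]
  Insert 4 (step 2): P = [4] / [6];  Q = [1] / [2]
  Insert 5 (step 3): P = [4, 5] / [6];  Q = [1, 3] / [2]
  Insert 7 (step 4): P = [4, 5, 7] / [6];  Q = [1, 3, 4] / [2]
  Insert 2 (step 5): P = [2, 5, 7] / [4] / [6];  Q = [1, 3, 4] / [2] / [5]
  Insert 3 (step 6): P = [2, 3, 7] / [4, 5] / [6];  Q = [1, 3, 4] / [2, 6] / [5]
  Insert 8 (step 7): P = [2, 3, 7, 8] / [4, 5] / [6];  Q = [1, 3, 4, 7] / [2, 6] / [5]
  Insert 1 (step 8): P = [1, 3, 7, 8] / [2, 5] / [4] / [6];  Q = [1, 3, 4, 7] / [2, 6] / [5] / [8]
Final shape: (4, 2, 1, 1).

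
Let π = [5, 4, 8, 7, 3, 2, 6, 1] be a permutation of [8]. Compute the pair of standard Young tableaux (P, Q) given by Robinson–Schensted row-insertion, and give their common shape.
P = [1, 6] / [2, 7] / [3, 8] / [4] / [5];  Q = [1, 3] / [2, 4] / [5, 7] / [6] / [8];  common shape = (2, 2, 2, 1, 1)

Row-insert the values π_1, π_2, … into P one at a time, bumping the leftmost entry strictly greater than the inserted value down to the next row. The recording tableau Q records, in position (i, j), the step at which that cell was added to P.
  Insert 5 (step 1): P = [5];  Q = [1]
  Insert 4 (step 2): P = [4] / [5];  Q = [1] / [2]
  Insert 8 (step 3): P = [4, 8] / [5];  Q = [1, 3] / [2]
  Insert 7 (step 4): P = [4, 7] / [5, 8];  Q = [1, 3] / [2, 4]
  Insert 3 (step 5): P = [3, 7] / [4, 8] / [5];  Q = [1, 3] / [2, 4] / [5]
  Insert 2 (step 6): P = [2, 7] / [3, 8] / [4] / [5];  Q = [1, 3] / [2, 4] / [5] / [6]
  Insert 6 (step 7): P = [2, 6] / [3, 7] / [4, 8] / [5];  Q = [1, 3] / [2, 4] / [5, 7] / [6]
  Insert 1 (step 8): P = [1, 6] / [2, 7] / [3, 8] / [4] / [5];  Q = [1, 3] / [2, 4] / [5, 7] / [6] / [8]
Final shape: (2, 2, 2, 1, 1).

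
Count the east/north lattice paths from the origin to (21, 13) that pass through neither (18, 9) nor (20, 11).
Number of paths = 594290790

Inclusion–exclusion. Total paths: C(34, 21) = 927983760. Through P₁: C(27, 18)·C(7, 3) = 164038875. Through P₂: C(31, 20)·C(3, 1) = 254016945. Since P₁ is strictly southwest of P₂, a monotone path through both must visit P₁ then P₂; paths through both = C(27, 18)·C(4, 2)·C(3, 1) = 84362850. Avoid both = 927983760 − 164038875 − 254016945 + 84362850 = 594290790.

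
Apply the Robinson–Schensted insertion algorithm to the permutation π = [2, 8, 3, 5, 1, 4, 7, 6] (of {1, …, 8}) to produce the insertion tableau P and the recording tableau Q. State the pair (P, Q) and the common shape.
P = [1, 3, 4, 6] / [2, 5, 7] / [8];  Q = [1, 2, 4, 7] / [3, 6, 8] / [5];  common shape = (4, 3, 1)

Row-insert the values π_1, π_2, … into P one at a time, bumping the leftmost entry strictly greater than the inserted value down to the next row. The recording tableau Q records, in position (i, j), the step at which that cell was added to P.
  Insert 2 (step 1): P = [2];  Q = [1]
  Insert 8 (step 2): P = [2, 8];  Q = [1, 2]
  Insert 3 (step 3): P = [2, 3] / [8];  Q = [1, 2] / [3]
  Insert 5 (step 4): P = [2, 3, 5] / [8];  Q = [1, 2, 4] / [3]
  Insert 1 (step 5): P = [1, 3, 5] / [2] / [8];  Q = [1, 2, 4] / [3] / [5]
  Insert 4 (step 6): P = [1, 3, 4] / [2, 5] / [8];  Q = [1, 2, 4] / [3, 6] / [5]
  Insert 7 (step 7): P = [1, 3, 4, 7] / [2, 5] / [8];  Q = [1, 2, 4, 7] / [3, 6] / [5]
  Insert 6 (step 8): P = [1, 3, 4, 6] / [2, 5, 7] / [8];  Q = [1, 2, 4, 7] / [3, 6, 8] / [5]
Final shape: (4, 3, 1).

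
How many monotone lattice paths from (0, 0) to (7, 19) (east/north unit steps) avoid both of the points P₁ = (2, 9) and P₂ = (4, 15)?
Number of paths = 410875

Inclusion–exclusion. Total paths: C(26, 7) = 657800. Through P₁: C(11, 2)·C(15, 5) = 165165. Through P₂: C(19, 4)·C(7, 3) = 135660. Since P₁ is strictly southwest of P₂, a monotone path through both must visit P₁ then P₂; paths through both = C(11, 2)·C(8, 2)·C(7, 3) = 53900. Avoid both = 657800 − 165165 − 135660 + 53900 = 410875.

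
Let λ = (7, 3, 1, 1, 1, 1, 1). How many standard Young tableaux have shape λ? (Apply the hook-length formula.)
# SYT of shape (7, 3, 1, 1, 1, 1, 1) = 51975

Hook-length formula: f^λ = n! / Π hook(c), product over all cells c of the Young diagram. For λ = (7, 3, 1, 1, 1, 1, 1), n = 15 boxes. Hook lengths by row (left-to-right, top-to-bottom): [13, 7, 6, 4, 3, 2, 1]; [8, 2, 1]; [5]; [4]; [3]; [2]; [1]. Product of hooks = 25159680. So f^λ = 15! / 25159680 = 1307674368000 / 25159680 = 51975.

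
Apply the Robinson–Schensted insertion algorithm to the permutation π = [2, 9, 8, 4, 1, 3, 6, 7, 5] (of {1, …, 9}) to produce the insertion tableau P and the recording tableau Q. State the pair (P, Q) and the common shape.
P = [1, 3, 5, 7] / [2, 4, 6] / [8] / [9];  Q = [1, 2, 7, 8] / [3, 6, 9] / [4] / [5];  common shape = (4, 3, 1, 1)

Row-insert the values π_1, π_2, … into P one at a time, bumping the leftmost entry strictly greater than the inserted value down to the next row. The recording tableau Q records, in position (i, j), the step at which that cell was added to P.
  Insert 2 (step 1): P = [2];  Q = [1]
  Insert 9 (step 2): P = [2, 9];  Q = [1, 2]
  Insert 8 (step 3): P = [2, 8] / [9];  Q = [1, 2] / [3]
  Insert 4 (step 4): P = [2, 4] / [8] / [9];  Q = [1, 2] / [3] / [4]
  Insert 1 (step 5): P = [1, 4] / [2] / [8] / [9];  Q = [1, 2] / [3] / [4] / [5]
  Insert 3 (step 6): P = [1, 3] / [2, 4] / [8] / [9];  Q = [1, 2] / [3, 6] / [4] / [5]
  Insert 6 (step 7): P = [1, 3, 6] / [2, 4] / [8] / [9];  Q = [1, 2, 7] / [3, 6] / [4] / [5]
  Insert 7 (step 8): P = [1, 3, 6, 7] / [2, 4] / [8] / [9];  Q = [1, 2, 7, 8] / [3, 6] / [4] / [5]
  Insert 5 (step 9): P = [1, 3, 5, 7] / [2, 4, 6] / [8] / [9];  Q = [1, 2, 7, 8] / [3, 6, 9] / [4] / [5]
Final shape: (4, 3, 1, 1).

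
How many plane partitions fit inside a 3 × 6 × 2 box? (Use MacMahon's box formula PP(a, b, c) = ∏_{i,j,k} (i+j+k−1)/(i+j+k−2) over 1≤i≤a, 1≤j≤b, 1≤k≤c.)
PP(3, 6, 2) = 2520

Evaluate the triple product over i = 1..3, j = 1..6, k = 1..2. The factors are (2/1) · (3/2) · (3/2) · (4/3) · (4/3) · (5/4) · (5/4) · (6/5) · … (36 factors total). The numerators and denominators telescope so the product is an integer; carrying out the multiplication exactly gives PP(3, 6, 2) = 2520.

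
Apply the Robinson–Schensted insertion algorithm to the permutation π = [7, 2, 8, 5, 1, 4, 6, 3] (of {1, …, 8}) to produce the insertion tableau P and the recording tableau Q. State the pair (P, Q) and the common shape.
P = [1, 3, 6] / [2, 4] / [5, 8] / [7];  Q = [1, 3, 7] / [2, 4] / [5, 6] / [8];  common shape = (3, 2, 2, 1)

Row-insert the values π_1, π_2, … into P one at a time, bumping the leftmost entry strictly greater than the inserted value down to the next row. The recording tableau Q records, in position (i, j), the step at which that cell was added to P.
  Insert 7 (step 1): P = [7];  Q = [1]
  Insert 2 (step 2): P = [2] / [7];  Q = [1] / [2]
  Insert 8 (step 3): P = [2, 8] / [7];  Q = [1, 3] / [2]
  Insert 5 (step 4): P = [2, 5] / [7, 8];  Q = [1, 3] / [2, 4]
  Insert 1 (step 5): P = [1, 5] / [2, 8] / [7];  Q = [1, 3] / [2, 4] / [5]
  Insert 4 (step 6): P = [1, 4] / [2, 5] / [7, 8];  Q = [1, 3] / [2, 4] / [5, 6]
  Insert 6 (step 7): P = [1, 4, 6] / [2, 5] / [7, 8];  Q = [1, 3, 7] / [2, 4] / [5, 6]
  Insert 3 (step 8): P = [1, 3, 6] / [2, 4] / [5, 8] / [7];  Q = [1, 3, 7] / [2, 4] / [5, 6] / [8]
Final shape: (3, 2, 2, 1).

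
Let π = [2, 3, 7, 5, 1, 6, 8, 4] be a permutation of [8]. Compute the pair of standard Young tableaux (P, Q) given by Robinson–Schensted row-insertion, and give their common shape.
P = [1, 3, 4, 6, 8] / [2, 5] / [7];  Q = [1, 2, 3, 6, 7] / [4, 8] / [5];  common shape = (5, 2, 1)

Row-insert the values π_1, π_2, … into P one at a time, bumping the leftmost entry strictly greater than the inserted value down to the next row. The recording tableau Q records, in position (i, j), the step at which that cell was added to P.
  Insert 2 (step 1): P = [2];  Q = [1]
  Insert 3 (step 2): P = [2, 3];  Q = [1, 2]
  Insert 7 (step 3): P = [2, 3, 7];  Q = [1, 2, 3]
  Insert 5 (step 4): P = [2, 3, 5] / [7];  Q = [1, 2, 3] / [4]
  Insert 1 (step 5): P = [1, 3, 5] / [2] / [7];  Q = [1, 2, 3] / [4] / [5]
  Insert 6 (step 6): P = [1, 3, 5, 6] / [2] / [7];  Q = [1, 2, 3, 6] / [4] / [5]
  Insert 8 (step 7): P = [1, 3, 5, 6, 8] / [2] / [7];  Q = [1, 2, 3, 6, 7] / [4] / [5]
  Insert 4 (step 8): P = [1, 3, 4, 6, 8] / [2, 5] / [7];  Q = [1, 2, 3, 6, 7] / [4, 8] / [5]
Final shape: (5, 2, 1).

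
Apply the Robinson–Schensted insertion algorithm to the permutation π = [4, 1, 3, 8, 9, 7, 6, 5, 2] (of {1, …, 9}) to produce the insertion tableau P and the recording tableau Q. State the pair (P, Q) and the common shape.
P = [1, 2, 5, 9] / [3, 6] / [4] / [7] / [8];  Q = [1, 3, 4, 5] / [2, 6] / [7] / [8] / [9];  common shape = (4, 2, 1, 1, 1)

Row-insert the values π_1, π_2, … into P one at a time, bumping the leftmost entry strictly greater than the inserted value down to the next row. The recording tableau Q records, in position (i, j), the step at which that cell was added to P.
  Insert 4 (step 1): P = [4];  Q = [1]
  Insert 1 (step 2): P = [1] / [4];  Q = [1] / [2]
  Insert 3 (step 3): P = [1, 3] / [4];  Q = [1, 3] / [2]
  Insert 8 (step 4): P = [1, 3, 8] / [4];  Q = [1, 3, 4] / [2]
  Insert 9 (step 5): P = [1, 3, 8, 9] / [4];  Q = [1, 3, 4, 5] / [2]
  Insert 7 (step 6): P = [1, 3, 7, 9] / [4, 8];  Q = [1, 3, 4, 5] / [2, 6]
  Insert 6 (step 7): P = [1, 3, 6, 9] / [4, 7] / [8];  Q = [1, 3, 4, 5] / [2, 6] / [7]
  Insert 5 (step 8): P = [1, 3, 5, 9] / [4, 6] / [7] / [8];  Q = [1, 3, 4, 5] / [2, 6] / [7] / [8]
  Insert 2 (step 9): P = [1, 2, 5, 9] / [3, 6] / [4] / [7] / [8];  Q = [1, 3, 4, 5] / [2, 6] / [7] / [8] / [9]
Final shape: (4, 2, 1, 1, 1).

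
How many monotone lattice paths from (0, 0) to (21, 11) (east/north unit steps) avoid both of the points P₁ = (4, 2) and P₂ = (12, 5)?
Number of paths = 63572665

Inclusion–exclusion. Total paths: C(32, 21) = 129024480. Through P₁: C(6, 4)·C(26, 17) = 46868250. Through P₂: C(17, 12)·C(15, 9) = 30970940. Since P₁ is strictly southwest of P₂, a monotone path through both must visit P₁ then P₂; paths through both = C(6, 4)·C(11, 8)·C(15, 9) = 12387375. Avoid both = 129024480 − 46868250 − 30970940 + 12387375 = 63572665.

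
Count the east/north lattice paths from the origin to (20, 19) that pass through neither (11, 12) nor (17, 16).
Number of paths = 35798157490

Inclusion–exclusion. Total paths: C(39, 20) = 68923264410. Through P₁: C(23, 11)·C(16, 9) = 15467772320. Through P₂: C(33, 17)·C(6, 3) = 23336062200. Since P₁ is strictly southwest of P₂, a monotone path through both must visit P₁ then P₂; paths through both = C(23, 11)·C(10, 6)·C(6, 3) = 5678727600. Avoid both = 68923264410 − 15467772320 − 23336062200 + 5678727600 = 35798157490.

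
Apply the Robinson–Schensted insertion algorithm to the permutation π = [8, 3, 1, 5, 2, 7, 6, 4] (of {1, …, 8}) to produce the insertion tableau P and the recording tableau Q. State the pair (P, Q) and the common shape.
P = [1, 2, 4] / [3, 5, 6] / [7] / [8];  Q = [1, 4, 6] / [2, 5, 7] / [3] / [8];  common shape = (3, 3, 1, 1)

Row-insert the values π_1, π_2, … into P one at a time, bumping the leftmost entry strictly greater than the inserted value down to the next row. The recording tableau Q records, in position (i, j), the step at which that cell was added to P.
  Insert 8 (step 1): P = [8];  Q = [1]
  Insert 3 (step 2): P = [3] / [8];  Q = [1] / [2]
  Insert 1 (step 3): P = [1] / [3] / [8];  Q = [1] / [2] / [3]
  Insert 5 (step 4): P = [1, 5] / [3] / [8];  Q = [1, 4] / [2] / [3]
  Insert 2 (step 5): P = [1, 2] / [3, 5] / [8];  Q = [1, 4] / [2, 5] / [3]
  Insert 7 (step 6): P = [1, 2, 7] / [3, 5] / [8];  Q = [1, 4, 6] / [2, 5] / [3]
  Insert 6 (step 7): P = [1, 2, 6] / [3, 5, 7] / [8];  Q = [1, 4, 6] / [2, 5, 7] / [3]
  Insert 4 (step 8): P = [1, 2, 4] / [3, 5, 6] / [7] / [8];  Q = [1, 4, 6] / [2, 5, 7] / [3] / [8]
Final shape: (3, 3, 1, 1).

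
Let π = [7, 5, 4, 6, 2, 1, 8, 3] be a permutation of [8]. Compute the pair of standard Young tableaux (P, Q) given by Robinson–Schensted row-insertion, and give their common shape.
P = [1, 3, 8] / [2, 6] / [4] / [5] / [7];  Q = [1, 4, 7] / [2, 8] / [3] / [5] / [6];  common shape = (3, 2, 1, 1, 1)

Row-insert the values π_1, π_2, … into P one at a time, bumping the leftmost entry strictly greater than the inserted value down to the next row. The recording tableau Q records, in position (i, j), the step at which that cell was added to P.
  Insert 7 (step 1): P = [7];  Q = [1]
  Insert 5 (step 2): P = [5] / [7];  Q = [1] / [2]
  Insert 4 (step 3): P = [4] / [5] / [7];  Q = [1] / [2] / [3]
  Insert 6 (step 4): P = [4, 6] / [5] / [7];  Q = [1, 4] / [2] / [3]
  Insert 2 (step 5): P = [2, 6] / [4] / [5] / [7];  Q = [1, 4] / [2] / [3] / [5]
  Insert 1 (step 6): P = [1, 6] / [2] / [4] / [5] / [7];  Q = [1, 4] / [2] / [3] / [5] / [6]
  Insert 8 (step 7): P = [1, 6, 8] / [2] / [4] / [5] / [7];  Q = [1, 4, 7] / [2] / [3] / [5] / [6]
  Insert 3 (step 8): P = [1, 3, 8] / [2, 6] / [4] / [5] / [7];  Q = [1, 4, 7] / [2, 8] / [3] / [5] / [6]
Final shape: (3, 2, 1, 1, 1).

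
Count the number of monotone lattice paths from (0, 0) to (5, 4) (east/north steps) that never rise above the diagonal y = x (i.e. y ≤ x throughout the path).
Number of paths = 42

By the reflection principle (André's argument), the number of monotone paths to (5, 4) with n ≤ m that never go above y = x is C(9, 5) − C(9, 6) = 126 − 84 = 42.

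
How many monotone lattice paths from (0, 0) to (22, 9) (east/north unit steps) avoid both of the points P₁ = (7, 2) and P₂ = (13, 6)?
Number of paths = 9714651

Inclusion–exclusion. Total paths: C(31, 22) = 20160075. Through P₁: C(9, 7)·C(22, 15) = 6139584. Through P₂: C(19, 13)·C(12, 9) = 5969040. Since P₁ is strictly southwest of P₂, a monotone path through both must visit P₁ then P₂; paths through both = C(9, 7)·C(10, 6)·C(12, 9) = 1663200. Avoid both = 20160075 − 6139584 − 5969040 + 1663200 = 9714651.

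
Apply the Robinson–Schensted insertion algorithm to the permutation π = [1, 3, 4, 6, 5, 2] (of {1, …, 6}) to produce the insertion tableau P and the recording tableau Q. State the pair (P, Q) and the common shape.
P = [1, 2, 4, 5] / [3] / [6];  Q = [1, 2, 3, 4] / [5] / [6];  common shape = (4, 1, 1)

Row-insert the values π_1, π_2, … into P one at a time, bumping the leftmost entry strictly greater than the inserted value down to the next row. The recording tableau Q records, in position (i, j), the step at which that cell was added to P.
  Insert 1 (step 1): P = [1];  Q = [1]
  Insert 3 (step 2): P = [1, 3];  Q = [1, 2]
  Insert 4 (step 3): P = [1, 3, 4];  Q = [1, 2, 3]
  Insert 6 (step 4): P = [1, 3, 4, 6];  Q = [1, 2, 3, 4]
  Insert 5 (step 5): P = [1, 3, 4, 5] / [6];  Q = [1, 2, 3, 4] / [5]
  Insert 2 (step 6): P = [1, 2, 4, 5] / [3] / [6];  Q = [1, 2, 3, 4] / [5] / [6]
Final shape: (4, 1, 1).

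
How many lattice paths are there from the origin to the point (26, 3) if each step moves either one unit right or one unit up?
Number of paths = 3654

A monotone lattice path from (0, 0) to (26, 3) consists of 26 east steps and 3 north steps in some order, so it is determined by which 26 of the 29 steps are east. The count is C(29, 26) = 3654.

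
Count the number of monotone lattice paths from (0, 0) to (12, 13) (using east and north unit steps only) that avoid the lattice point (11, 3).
Number of paths = 5196296

Total paths from (0, 0) to (12, 13): C(25, 12) = 5200300. Paths through (11, 3): (paths (0, 0) → (11, 3)) × (paths (11, 3) → (12, 13)) = C(14, 11) · C(11, 1) = 364 · 11 = 4004. Avoidance count = 5200300 − 4004 = 5196296.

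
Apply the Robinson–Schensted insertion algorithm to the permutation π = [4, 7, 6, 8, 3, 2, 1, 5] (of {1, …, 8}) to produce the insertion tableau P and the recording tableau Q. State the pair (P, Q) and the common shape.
P = [1, 5, 8] / [2, 6] / [3] / [4] / [7];  Q = [1, 2, 4] / [3, 8] / [5] / [6] / [7];  common shape = (3, 2, 1, 1, 1)

Row-insert the values π_1, π_2, … into P one at a time, bumping the leftmost entry strictly greater than the inserted value down to the next row. The recording tableau Q records, in position (i, j), the step at which that cell was added to P.
  Insert 4 (step 1): P = [4];  Q = [1]
  Insert 7 (step 2): P = [4, 7];  Q = [1, 2]
  Insert 6 (step 3): P = [4, 6] / [7];  Q = [1, 2] / [3]
  Insert 8 (step 4): P = [4, 6, 8] / [7];  Q = [1, 2, 4] / [3]
  Insert 3 (step 5): P = [3, 6, 8] / [4] / [7];  Q = [1, 2, 4] / [3] / [5]
  Insert 2 (step 6): P = [2, 6, 8] / [3] / [4] / [7];  Q = [1, 2, 4] / [3] / [5] / [6]
  Insert 1 (step 7): P = [1, 6, 8] / [2] / [3] / [4] / [7];  Q = [1, 2, 4] / [3] / [5] / [6] / [7]
  Insert 5 (step 8): P = [1, 5, 8] / [2, 6] / [3] / [4] / [7];  Q = [1, 2, 4] / [3, 8] / [5] / [6] / [7]
Final shape: (3, 2, 1, 1, 1).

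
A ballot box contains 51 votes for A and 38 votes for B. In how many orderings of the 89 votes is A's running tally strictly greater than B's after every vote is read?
Strict-lead orderings = 2972221065238567530640824

Total orderings of the 89 votes with 51 for A: C(89, 51) = 20348282677402500786694872. By the Bertrand ballot formula (Cycle Lemma / reflection principle), the number of orderings in which A is strictly ahead of B throughout is (p − q)/(p + q) · C(p + q, p) = (51 − 38)/(51 + 38) · 20348282677402500786694872 = 2972221065238567530640824.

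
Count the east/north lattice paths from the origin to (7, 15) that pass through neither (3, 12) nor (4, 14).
Number of paths = 147839

Inclusion–exclusion. Total paths: C(22, 7) = 170544. Through P₁: C(15, 3)·C(7, 4) = 15925. Through P₂: C(18, 4)·C(4, 3) = 12240. Since P₁ is strictly southwest of P₂, a monotone path through both must visit P₁ then P₂; paths through both = C(15, 3)·C(3, 1)·C(4, 3) = 5460. Avoid both = 170544 − 15925 − 12240 + 5460 = 147839.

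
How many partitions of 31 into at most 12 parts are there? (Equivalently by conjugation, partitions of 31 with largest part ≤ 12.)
p(31, parts ≤ 12) = 5262

Use the recurrence p(n, m) = p(n, m−1) + p(n−m, m): either the largest part is < m (count p(n, m−1)) or the largest part is exactly m (remove one copy of m, count p(n−m, m)). With p(0, ·) = 1 this gives p(31, parts ≤ 12) = 5262. (By conjugating Young diagrams, this also counts partitions of 31 into at most 12 parts.)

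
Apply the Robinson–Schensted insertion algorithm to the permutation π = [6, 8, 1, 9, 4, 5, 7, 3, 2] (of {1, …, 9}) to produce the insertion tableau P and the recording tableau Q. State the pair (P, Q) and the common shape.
P = [1, 2, 5, 7] / [3, 8, 9] / [4] / [6];  Q = [1, 2, 4, 7] / [3, 5, 6] / [8] / [9];  common shape = (4, 3, 1, 1)

Row-insert the values π_1, π_2, … into P one at a time, bumping the leftmost entry strictly greater than the inserted value down to the next row. The recording tableau Q records, in position (i, j), the step at which that cell was added to P.
  Insert 6 (step 1): P = [6];  Q = [1]
  Insert 8 (step 2): P = [6, 8];  Q = [1, 2]
  Insert 1 (step 3): P = [1, 8] / [6];  Q = [1, 2] / [3]
  Insert 9 (step 4): P = [1, 8, 9] / [6];  Q = [1, 2, 4] / [3]
  Insert 4 (step 5): P = [1, 4, 9] / [6, 8];  Q = [1, 2, 4] / [3, 5]
  Insert 5 (step 6): P = [1, 4, 5] / [6, 8, 9];  Q = [1, 2, 4] / [3, 5, 6]
  Insert 7 (step 7): P = [1, 4, 5, 7] / [6, 8, 9];  Q = [1, 2, 4, 7] / [3, 5, 6]
  Insert 3 (step 8): P = [1, 3, 5, 7] / [4, 8, 9] / [6];  Q = [1, 2, 4, 7] / [3, 5, 6] / [8]
  Insert 2 (step 9): P = [1, 2, 5, 7] / [3, 8, 9] / [4] / [6];  Q = [1, 2, 4, 7] / [3, 5, 6] / [8] / [9]
Final shape: (4, 3, 1, 1).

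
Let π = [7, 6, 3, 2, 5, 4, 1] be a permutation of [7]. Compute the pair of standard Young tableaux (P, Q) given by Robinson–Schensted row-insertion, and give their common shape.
P = [1, 4] / [2, 5] / [3] / [6] / [7];  Q = [1, 5] / [2, 6] / [3] / [4] / [7];  common shape = (2, 2, 1, 1, 1)

Row-insert the values π_1, π_2, … into P one at a time, bumping the leftmost entry strictly greater than the inserted value down to the next row. The recording tableau Q records, in position (i, j), the step at which that cell was added to P.
  Insert 7 (step 1): P = [7];  Q = [1]
  Insert 6 (step 2): P = [6] / [7];  Q = [1] / [2]
  Insert 3 (step 3): P = [3] / [6] / [7];  Q = [1] / [2] / [3]
  Insert 2 (step 4): P = [2] / [3] / [6] / [7];  Q = [1] / [2] / [3] / [4]
  Insert 5 (step 5): P = [2, 5] / [3] / [6] / [7];  Q = [1, 5] / [2] / [3] / [4]
  Insert 4 (step 6): P = [2, 4] / [3, 5] / [6] / [7];  Q = [1, 5] / [2, 6] / [3] / [4]
  Insert 1 (step 7): P = [1, 4] / [2, 5] / [3] / [6] / [7];  Q = [1, 5] / [2, 6] / [3] / [4] / [7]
Final shape: (2, 2, 1, 1, 1).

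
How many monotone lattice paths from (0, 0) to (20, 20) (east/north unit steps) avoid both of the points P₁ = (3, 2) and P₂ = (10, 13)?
Number of paths = 76410188272

Inclusion–exclusion. Total paths: C(40, 20) = 137846528820. Through P₁: C(5, 3)·C(35, 17) = 45375676500. Through P₂: C(23, 10)·C(17, 10) = 22249795568. Since P₁ is strictly southwest of P₂, a monotone path through both must visit P₁ then P₂; paths through both = C(5, 3)·C(18, 7)·C(17, 10) = 6189131520. Avoid both = 137846528820 − 45375676500 − 22249795568 + 6189131520 = 76410188272.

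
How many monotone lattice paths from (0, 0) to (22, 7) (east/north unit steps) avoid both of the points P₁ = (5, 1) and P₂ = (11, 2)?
Number of paths = 797850

Inclusion–exclusion. Total paths: C(29, 22) = 1560780. Through P₁: C(6, 5)·C(23, 17) = 605682. Through P₂: C(13, 11)·C(16, 11) = 340704. Since P₁ is strictly southwest of P₂, a monotone path through both must visit P₁ then P₂; paths through both = C(6, 5)·C(7, 6)·C(16, 11) = 183456. Avoid both = 1560780 − 605682 − 340704 + 183456 = 797850.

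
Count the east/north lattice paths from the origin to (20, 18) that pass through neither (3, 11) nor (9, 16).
Number of paths = 33305783808

Inclusion–exclusion. Total paths: C(38, 20) = 33578000610. Through P₁: C(14, 3)·C(24, 17) = 125981856. Through P₂: C(25, 9)·C(13, 11) = 159352050. Since P₁ is strictly southwest of P₂, a monotone path through both must visit P₁ then P₂; paths through both = C(14, 3)·C(11, 6)·C(13, 11) = 13117104. Avoid both = 33578000610 − 125981856 − 159352050 + 13117104 = 33305783808.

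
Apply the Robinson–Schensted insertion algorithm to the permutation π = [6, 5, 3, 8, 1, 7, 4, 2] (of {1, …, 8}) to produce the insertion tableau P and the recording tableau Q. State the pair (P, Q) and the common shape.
P = [1, 2] / [3, 4] / [5, 7] / [6, 8];  Q = [1, 4] / [2, 6] / [3, 7] / [5, 8];  common shape = (2, 2, 2, 2)

Row-insert the values π_1, π_2, … into P one at a time, bumping the leftmost entry strictly greater than the inserted value down to the next row. The recording tableau Q records, in position (i, j), the step at which that cell was added to P.
  Insert 6 (step 1): P = [6];  Q = [1]
  Insert 5 (step 2): P = [5] / [6];  Q = [1] / [2]
  Insert 3 (step 3): P = [3] / [5] / [6];  Q = [1] / [2] / [3]
  Insert 8 (step 4): P = [3, 8] / [5] / [6];  Q = [1, 4] / [2] / [3]
  Insert 1 (step 5): P = [1, 8] / [3] / [5] / [6];  Q = [1, 4] / [2] / [3] / [5]
  Insert 7 (step 6): P = [1, 7] / [3, 8] / [5] / [6];  Q = [1, 4] / [2, 6] / [3] / [5]
  Insert 4 (step 7): P = [1, 4] / [3, 7] / [5, 8] / [6];  Q = [1, 4] / [2, 6] / [3, 7] / [5]
  Insert 2 (step 8): P = [1, 2] / [3, 4] / [5, 7] / [6, 8];  Q = [1, 4] / [2, 6] / [3, 7] / [5, 8]
Final shape: (2, 2, 2, 2).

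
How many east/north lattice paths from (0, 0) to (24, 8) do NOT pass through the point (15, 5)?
Number of paths = 7107420

Total paths from (0, 0) to (24, 8): C(32, 24) = 10518300. Paths through (15, 5): (paths (0, 0) → (15, 5)) × (paths (15, 5) → (24, 8)) = C(20, 15) · C(12, 9) = 15504 · 220 = 3410880. Avoidance count = 10518300 − 3410880 = 7107420.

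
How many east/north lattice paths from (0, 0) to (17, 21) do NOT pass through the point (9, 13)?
Number of paths = 22379347980

Total paths from (0, 0) to (17, 21): C(38, 17) = 28781143380. Paths through (9, 13): (paths (0, 0) → (9, 13)) × (paths (9, 13) → (17, 21)) = C(22, 9) · C(16, 8) = 497420 · 12870 = 6401795400. Avoidance count = 28781143380 − 6401795400 = 22379347980.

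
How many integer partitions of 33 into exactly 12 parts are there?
p(33, 12 parts) = 725

Partitions of n into exactly k parts are in bijection with partitions of n − k into at most k parts (subtract 1 from each part). So p(33, exactly 12) = p(21, parts ≤ 12). Computing via the recurrence p(m, j) = p(m, j−1) + p(m−j, j) gives 725.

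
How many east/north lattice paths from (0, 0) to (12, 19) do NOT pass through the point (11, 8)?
Number of paths = 140213541

Total paths from (0, 0) to (12, 19): C(31, 12) = 141120525. Paths through (11, 8): (paths (0, 0) → (11, 8)) × (paths (11, 8) → (12, 19)) = C(19, 11) · C(12, 1) = 75582 · 12 = 906984. Avoidance count = 141120525 − 906984 = 140213541.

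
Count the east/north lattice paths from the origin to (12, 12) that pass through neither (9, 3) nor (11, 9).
Number of paths = 2008556

Inclusion–exclusion. Total paths: C(24, 12) = 2704156. Through P₁: C(12, 9)·C(12, 3) = 48400. Through P₂: C(20, 11)·C(4, 1) = 671840. Since P₁ is strictly southwest of P₂, a monotone path through both must visit P₁ then P₂; paths through both = C(12, 9)·C(8, 2)·C(4, 1) = 24640. Avoid both = 2704156 − 48400 − 671840 + 24640 = 2008556.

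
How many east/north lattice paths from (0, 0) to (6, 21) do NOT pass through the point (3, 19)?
Number of paths = 280610

Total paths from (0, 0) to (6, 21): C(27, 6) = 296010. Paths through (3, 19): (paths (0, 0) → (3, 19)) × (paths (3, 19) → (6, 21)) = C(22, 3) · C(5, 3) = 1540 · 10 = 15400. Avoidance count = 296010 − 15400 = 280610.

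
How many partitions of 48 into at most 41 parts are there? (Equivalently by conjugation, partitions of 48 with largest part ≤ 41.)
p(48, parts ≤ 41) = 147243

Use the recurrence p(n, m) = p(n, m−1) + p(n−m, m): either the largest part is < m (count p(n, m−1)) or the largest part is exactly m (remove one copy of m, count p(n−m, m)). With p(0, ·) = 1 this gives p(48, parts ≤ 41) = 147243. (By conjugating Young diagrams, this also counts partitions of 48 into at most 41 parts.)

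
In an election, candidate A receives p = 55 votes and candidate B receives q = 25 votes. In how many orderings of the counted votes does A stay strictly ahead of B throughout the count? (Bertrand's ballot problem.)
Strict-lead orderings = 136280149170563922888

Total orderings of the 80 votes with 55 for A: C(80, 55) = 363413731121503794368. By the Bertrand ballot formula (Cycle Lemma / reflection principle), the number of orderings in which A is strictly ahead of B throughout is (p − q)/(p + q) · C(p + q, p) = (55 − 25)/(55 + 25) · 363413731121503794368 = 136280149170563922888.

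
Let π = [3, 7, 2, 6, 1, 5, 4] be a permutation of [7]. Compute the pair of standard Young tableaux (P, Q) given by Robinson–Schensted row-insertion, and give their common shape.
P = [1, 4] / [2, 5] / [3, 6] / [7];  Q = [1, 2] / [3, 4] / [5, 6] / [7];  common shape = (2, 2, 2, 1)

Row-insert the values π_1, π_2, … into P one at a time, bumping the leftmost entry strictly greater than the inserted value down to the next row. The recording tableau Q records, in position (i, j), the step at which that cell was added to P.
  Insert 3 (step 1): P = [3];  Q = [1]
  Insert 7 (step 2): P = [3, 7];  Q = [1, 2]
  Insert 2 (step 3): P = [2, 7] / [3];  Q = [1, 2] / [3]
  Insert 6 (step 4): P = [2, 6] / [3, 7];  Q = [1, 2] / [3, 4]
  Insert 1 (step 5): P = [1, 6] / [2, 7] / [3];  Q = [1, 2] / [3, 4] / [5]
  Insert 5 (step 6): P = [1, 5] / [2, 6] / [3, 7];  Q = [1, 2] / [3, 4] / [5, 6]
  Insert 4 (step 7): P = [1, 4] / [2, 5] / [3, 6] / [7];  Q = [1, 2] / [3, 4] / [5, 6] / [7]
Final shape: (2, 2, 2, 1).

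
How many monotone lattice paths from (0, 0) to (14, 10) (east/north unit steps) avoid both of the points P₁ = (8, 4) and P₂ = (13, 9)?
Number of paths = 758516

Inclusion–exclusion. Total paths: C(24, 14) = 1961256. Through P₁: C(12, 8)·C(12, 6) = 457380. Through P₂: C(22, 13)·C(2, 1) = 994840. Since P₁ is strictly southwest of P₂, a monotone path through both must visit P₁ then P₂; paths through both = C(12, 8)·C(10, 5)·C(2, 1) = 249480. Avoid both = 1961256 − 457380 − 994840 + 249480 = 758516.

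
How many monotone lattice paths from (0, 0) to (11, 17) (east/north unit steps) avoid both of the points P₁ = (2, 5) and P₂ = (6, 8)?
Number of paths = 10761114

Inclusion–exclusion. Total paths: C(28, 11) = 21474180. Through P₁: C(7, 2)·C(21, 9) = 6172530. Through P₂: C(14, 6)·C(14, 5) = 6012006. Since P₁ is strictly southwest of P₂, a monotone path through both must visit P₁ then P₂; paths through both = C(7, 2)·C(7, 4)·C(14, 5) = 1471470. Avoid both = 21474180 − 6172530 − 6012006 + 1471470 = 10761114.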